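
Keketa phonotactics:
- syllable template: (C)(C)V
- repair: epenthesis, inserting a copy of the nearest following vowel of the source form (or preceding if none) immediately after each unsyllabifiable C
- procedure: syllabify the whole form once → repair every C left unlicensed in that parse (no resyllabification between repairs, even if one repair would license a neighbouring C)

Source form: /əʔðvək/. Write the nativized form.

Syllabifying with onset maximization leaves /ʔ/, /k/ stranded (no codas are permitted; onsets may contain at most 2 consonants).
Inserting the epenthetic vowel yields /ʔ/ → /ʔə/, /k/ → /kə/.

əʔəðvəkə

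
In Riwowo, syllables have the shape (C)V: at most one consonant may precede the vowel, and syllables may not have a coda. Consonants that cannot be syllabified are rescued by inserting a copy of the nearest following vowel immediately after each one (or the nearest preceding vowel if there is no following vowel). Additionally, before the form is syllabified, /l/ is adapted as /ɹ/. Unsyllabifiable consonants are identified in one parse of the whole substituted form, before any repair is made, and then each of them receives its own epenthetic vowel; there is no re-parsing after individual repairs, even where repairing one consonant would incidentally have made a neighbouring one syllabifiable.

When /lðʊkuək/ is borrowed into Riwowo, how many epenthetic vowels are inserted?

After substitution the input is /ɹðʊkuək/.
The unsyllabifiable consonants are /ɹ/, /k/; each receives one epenthetic vowel.

2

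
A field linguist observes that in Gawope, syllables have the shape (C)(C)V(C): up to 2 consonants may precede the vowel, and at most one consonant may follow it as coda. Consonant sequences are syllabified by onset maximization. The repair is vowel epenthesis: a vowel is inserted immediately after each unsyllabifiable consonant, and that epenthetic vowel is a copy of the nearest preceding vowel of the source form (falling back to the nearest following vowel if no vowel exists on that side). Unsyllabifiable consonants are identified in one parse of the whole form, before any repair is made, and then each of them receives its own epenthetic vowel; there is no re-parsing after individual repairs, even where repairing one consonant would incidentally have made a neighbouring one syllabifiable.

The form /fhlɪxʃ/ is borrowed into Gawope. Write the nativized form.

Syllabifying with onset maximization leaves /f/, /ʃ/ stranded (at most one coda consonant is licensed; onsets may contain at most 2 consonants).
Epenthesis after each stranded consonant: /f/ → /fɪ/, /ʃ/ → /ʃɪ/.

fɪhlɪxʃɪ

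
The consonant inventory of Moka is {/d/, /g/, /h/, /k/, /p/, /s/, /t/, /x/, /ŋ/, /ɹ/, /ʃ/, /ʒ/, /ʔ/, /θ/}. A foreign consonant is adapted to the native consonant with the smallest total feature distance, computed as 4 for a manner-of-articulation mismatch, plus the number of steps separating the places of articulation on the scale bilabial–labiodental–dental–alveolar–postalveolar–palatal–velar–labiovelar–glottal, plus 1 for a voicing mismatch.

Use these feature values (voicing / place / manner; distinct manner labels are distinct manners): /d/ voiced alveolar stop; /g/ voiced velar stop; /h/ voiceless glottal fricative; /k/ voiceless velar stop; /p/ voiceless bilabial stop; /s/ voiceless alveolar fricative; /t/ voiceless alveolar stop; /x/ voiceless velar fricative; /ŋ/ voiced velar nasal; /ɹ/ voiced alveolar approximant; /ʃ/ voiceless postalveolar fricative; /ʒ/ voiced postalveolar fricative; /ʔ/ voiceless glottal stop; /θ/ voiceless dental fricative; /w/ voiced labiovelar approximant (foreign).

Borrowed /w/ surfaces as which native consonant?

/ɹ/ is closest: same manner (approximant), place distance 4 (labiovelar→alveolar), same voicing; total 4. Next closest is /g/ at distance 5.

ɹ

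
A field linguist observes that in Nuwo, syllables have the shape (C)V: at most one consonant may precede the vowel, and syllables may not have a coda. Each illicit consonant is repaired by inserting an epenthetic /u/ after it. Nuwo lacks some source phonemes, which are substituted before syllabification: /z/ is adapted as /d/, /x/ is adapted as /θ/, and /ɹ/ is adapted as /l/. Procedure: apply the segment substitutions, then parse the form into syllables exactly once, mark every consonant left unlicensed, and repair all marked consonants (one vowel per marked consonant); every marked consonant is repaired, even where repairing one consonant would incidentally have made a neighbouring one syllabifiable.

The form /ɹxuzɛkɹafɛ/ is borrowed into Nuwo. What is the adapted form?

Substitution: /ɹ/ → /l/, /x/ → /θ/, /z/ → /d/, giving /lθudɛklafɛ/.
The consonants /l/, /k/ cannot be parsed into a legal (C)V syllable (no codas are permitted; onsets are limited to one consonant).
Inserting the epenthetic vowel yields /l/ → /lu/, /k/ → /ku/.

luθudɛkulafɛ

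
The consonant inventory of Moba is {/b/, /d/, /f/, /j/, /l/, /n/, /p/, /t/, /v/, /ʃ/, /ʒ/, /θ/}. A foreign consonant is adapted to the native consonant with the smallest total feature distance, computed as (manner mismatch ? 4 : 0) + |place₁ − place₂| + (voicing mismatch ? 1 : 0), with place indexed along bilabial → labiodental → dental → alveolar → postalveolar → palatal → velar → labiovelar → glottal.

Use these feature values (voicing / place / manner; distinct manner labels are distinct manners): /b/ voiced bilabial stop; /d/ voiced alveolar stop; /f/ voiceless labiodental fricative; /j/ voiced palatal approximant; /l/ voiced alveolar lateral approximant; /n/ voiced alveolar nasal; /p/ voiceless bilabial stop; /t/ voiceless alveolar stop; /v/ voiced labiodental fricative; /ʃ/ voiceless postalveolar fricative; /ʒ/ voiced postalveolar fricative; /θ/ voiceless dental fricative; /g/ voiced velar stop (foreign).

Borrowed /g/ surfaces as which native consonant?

d

/d/ is closest: same manner (stop), place distance 3 (velar→alveolar), same voicing; total 3. Next closest is /t/ at distance 4.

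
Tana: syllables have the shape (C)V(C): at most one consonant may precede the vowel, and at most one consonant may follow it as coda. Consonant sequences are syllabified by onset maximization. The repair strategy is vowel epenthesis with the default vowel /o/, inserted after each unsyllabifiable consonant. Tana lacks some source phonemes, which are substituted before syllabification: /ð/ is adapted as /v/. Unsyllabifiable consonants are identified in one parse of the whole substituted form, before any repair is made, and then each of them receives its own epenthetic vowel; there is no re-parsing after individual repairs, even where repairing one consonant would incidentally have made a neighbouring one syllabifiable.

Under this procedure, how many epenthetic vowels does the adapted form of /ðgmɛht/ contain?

After substitution the input is /vgmɛht/.
The unsyllabifiable consonants are /v/, /g/, /t/; each receives one epenthetic vowel.

3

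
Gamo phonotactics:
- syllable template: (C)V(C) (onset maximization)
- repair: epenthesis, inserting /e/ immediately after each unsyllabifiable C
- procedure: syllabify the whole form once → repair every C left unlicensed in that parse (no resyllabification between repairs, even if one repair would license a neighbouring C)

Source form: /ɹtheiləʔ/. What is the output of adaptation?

ɹeteheiləʔ

Syllabifying with onset maximization leaves /ɹ/, /t/ stranded (at most one coda consonant is licensed; onsets are limited to one consonant).
Each unlicensed consonant becomes the onset of a new syllable: /ɹ/ → /ɹe/, /t/ → /te/.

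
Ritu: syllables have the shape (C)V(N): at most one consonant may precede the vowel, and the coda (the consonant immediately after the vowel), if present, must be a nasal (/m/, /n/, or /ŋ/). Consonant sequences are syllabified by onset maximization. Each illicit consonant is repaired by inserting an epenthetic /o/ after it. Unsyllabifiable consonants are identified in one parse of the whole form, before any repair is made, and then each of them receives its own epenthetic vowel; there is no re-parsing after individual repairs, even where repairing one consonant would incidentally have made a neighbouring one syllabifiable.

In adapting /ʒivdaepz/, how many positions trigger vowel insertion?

3

The unsyllabifiable consonants are /v/, /p/, /z/; each receives one epenthetic vowel.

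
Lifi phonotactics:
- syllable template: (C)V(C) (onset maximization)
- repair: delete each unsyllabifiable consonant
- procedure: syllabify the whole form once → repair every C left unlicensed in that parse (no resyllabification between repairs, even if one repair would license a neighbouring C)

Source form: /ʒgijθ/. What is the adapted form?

The consonants /ʒ/, /θ/ cannot be parsed into a legal (C)V(C) syllable (at most one coda consonant is licensed; onsets are limited to one consonant).
Each unlicensed consonant is deleted: /ʒ/, /θ/.

gij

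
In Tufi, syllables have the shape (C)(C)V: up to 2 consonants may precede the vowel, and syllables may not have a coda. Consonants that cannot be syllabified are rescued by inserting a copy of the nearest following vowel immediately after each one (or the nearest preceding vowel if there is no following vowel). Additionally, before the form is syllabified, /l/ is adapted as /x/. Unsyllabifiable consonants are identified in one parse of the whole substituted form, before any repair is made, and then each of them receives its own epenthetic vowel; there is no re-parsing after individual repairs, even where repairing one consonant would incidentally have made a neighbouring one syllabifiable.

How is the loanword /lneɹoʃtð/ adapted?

xneɹoʃotoðo

Substitution: /l/ → /x/, giving /xneɹoʃtð/.
Syllabifying with onset maximization leaves /ʃ/, /t/, /ð/ stranded (no codas are permitted; onsets may contain at most 2 consonants).
Epenthesis after each stranded consonant: /ʃ/ → /ʃo/, /t/ → /to/, /ð/ → /ðo/.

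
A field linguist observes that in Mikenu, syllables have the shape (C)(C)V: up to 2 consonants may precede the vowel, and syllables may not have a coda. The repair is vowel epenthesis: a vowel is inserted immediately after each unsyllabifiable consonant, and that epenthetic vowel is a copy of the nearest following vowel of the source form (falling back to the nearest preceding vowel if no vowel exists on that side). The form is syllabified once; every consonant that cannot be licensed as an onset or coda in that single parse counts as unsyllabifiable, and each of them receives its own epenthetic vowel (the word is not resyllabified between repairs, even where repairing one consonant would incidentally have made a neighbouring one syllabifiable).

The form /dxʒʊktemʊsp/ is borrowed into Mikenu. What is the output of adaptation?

dʊxʒʊktemʊsʊpʊ

Under (C)(C)V, the unsyllabifiable consonants are /d/, /s/, /p/ (no codas are permitted; onsets may contain at most 2 consonants).
Each unlicensed consonant becomes the onset of a new syllable: /d/ → /dʊ/, /s/ → /sʊ/, /p/ → /pʊ/.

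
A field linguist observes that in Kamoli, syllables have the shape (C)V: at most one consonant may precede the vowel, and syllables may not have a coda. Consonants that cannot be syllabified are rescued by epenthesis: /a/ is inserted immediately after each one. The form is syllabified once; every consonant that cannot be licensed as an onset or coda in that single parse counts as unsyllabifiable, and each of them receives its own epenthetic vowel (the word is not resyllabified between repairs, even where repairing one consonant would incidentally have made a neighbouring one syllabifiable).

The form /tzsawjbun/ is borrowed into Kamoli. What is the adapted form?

Syllabifying with onset maximization leaves /t/, /z/, /w/, /j/, /n/ stranded (no codas are permitted; onsets are limited to one consonant).
Epenthesis after each stranded consonant: /t/ → /ta/, /z/ → /za/, /w/ → /wa/, /j/ → /ja/, /n/ → /na/.

tazasawajabuna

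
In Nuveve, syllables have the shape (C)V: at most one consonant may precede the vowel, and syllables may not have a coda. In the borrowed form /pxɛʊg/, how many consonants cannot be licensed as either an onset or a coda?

Under (C)V, the unsyllabifiable consonants are /p/, /g/ (no codas are permitted; onsets are limited to one consonant).

2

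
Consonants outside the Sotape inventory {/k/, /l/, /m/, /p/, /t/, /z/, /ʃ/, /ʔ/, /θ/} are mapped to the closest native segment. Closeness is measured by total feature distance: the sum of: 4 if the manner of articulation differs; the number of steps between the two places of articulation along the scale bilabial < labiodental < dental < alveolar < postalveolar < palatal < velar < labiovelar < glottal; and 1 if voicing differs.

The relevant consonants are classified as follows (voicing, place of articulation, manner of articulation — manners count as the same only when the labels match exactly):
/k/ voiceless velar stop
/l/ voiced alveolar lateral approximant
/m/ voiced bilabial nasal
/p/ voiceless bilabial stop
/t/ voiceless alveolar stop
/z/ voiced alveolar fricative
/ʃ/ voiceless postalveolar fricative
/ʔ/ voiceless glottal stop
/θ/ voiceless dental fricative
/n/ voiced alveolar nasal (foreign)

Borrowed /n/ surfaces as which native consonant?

/m/ is closest: same manner (nasal), place distance 3 (alveolar→bilabial), same voicing; total 3. Next closest is /l/ at distance 4.

m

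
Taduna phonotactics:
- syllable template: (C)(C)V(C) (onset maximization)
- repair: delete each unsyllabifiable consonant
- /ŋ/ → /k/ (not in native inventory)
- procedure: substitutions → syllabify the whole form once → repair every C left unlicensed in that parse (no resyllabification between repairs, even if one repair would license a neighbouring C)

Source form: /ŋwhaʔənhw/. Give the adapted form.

Substitution: /ŋ/ → /k/, giving /kwhaʔənhw/.
Syllabifying with onset maximization leaves /k/, /h/, /w/ stranded (at most one coda consonant is licensed; onsets may contain at most 2 consonants).
Deleting the stranded consonants removes /k/, /h/, /w/.

whaʔən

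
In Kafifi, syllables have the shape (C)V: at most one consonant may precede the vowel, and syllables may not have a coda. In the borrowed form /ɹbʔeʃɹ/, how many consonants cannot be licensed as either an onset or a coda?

The consonants /ɹ/, /b/, /ʃ/, /ɹ/ cannot be parsed into a legal (C)V syllable (no codas are permitted; onsets are limited to one consonant).

4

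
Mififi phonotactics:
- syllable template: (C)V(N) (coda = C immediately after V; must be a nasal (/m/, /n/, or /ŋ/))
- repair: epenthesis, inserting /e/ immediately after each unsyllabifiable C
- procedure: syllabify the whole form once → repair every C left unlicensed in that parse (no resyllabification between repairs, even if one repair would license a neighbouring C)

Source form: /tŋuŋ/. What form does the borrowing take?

Syllabifying with onset maximization leaves /t/ stranded (only a nasal (/m/, /n/, or /ŋ/) is licensed in coda position; onsets are limited to one consonant).
Inserting the epenthetic vowel yields /t/ → /te/.

teŋuŋ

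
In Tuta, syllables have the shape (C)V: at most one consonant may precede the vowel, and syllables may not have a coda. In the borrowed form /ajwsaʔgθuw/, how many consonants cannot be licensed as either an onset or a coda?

5

Under (C)V, the unsyllabifiable consonants are /j/, /w/, /ʔ/, /g/, /w/ (no codas are permitted; onsets are limited to one consonant).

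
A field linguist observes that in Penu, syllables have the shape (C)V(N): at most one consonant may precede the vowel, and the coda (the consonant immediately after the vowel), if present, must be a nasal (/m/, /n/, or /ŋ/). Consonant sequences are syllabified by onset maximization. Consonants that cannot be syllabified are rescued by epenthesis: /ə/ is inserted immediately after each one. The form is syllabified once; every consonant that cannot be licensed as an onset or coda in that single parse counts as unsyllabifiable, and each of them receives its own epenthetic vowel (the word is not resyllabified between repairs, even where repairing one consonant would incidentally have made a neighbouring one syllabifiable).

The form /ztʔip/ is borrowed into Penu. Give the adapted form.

zətəʔipə

Syllabifying with onset maximization leaves /z/, /t/, /p/ stranded (only a nasal (/m/, /n/, or /ŋ/) is licensed in coda position; onsets are limited to one consonant).
Each unlicensed consonant becomes the onset of a new syllable: /z/ → /zə/, /t/ → /tə/, /p/ → /pə/.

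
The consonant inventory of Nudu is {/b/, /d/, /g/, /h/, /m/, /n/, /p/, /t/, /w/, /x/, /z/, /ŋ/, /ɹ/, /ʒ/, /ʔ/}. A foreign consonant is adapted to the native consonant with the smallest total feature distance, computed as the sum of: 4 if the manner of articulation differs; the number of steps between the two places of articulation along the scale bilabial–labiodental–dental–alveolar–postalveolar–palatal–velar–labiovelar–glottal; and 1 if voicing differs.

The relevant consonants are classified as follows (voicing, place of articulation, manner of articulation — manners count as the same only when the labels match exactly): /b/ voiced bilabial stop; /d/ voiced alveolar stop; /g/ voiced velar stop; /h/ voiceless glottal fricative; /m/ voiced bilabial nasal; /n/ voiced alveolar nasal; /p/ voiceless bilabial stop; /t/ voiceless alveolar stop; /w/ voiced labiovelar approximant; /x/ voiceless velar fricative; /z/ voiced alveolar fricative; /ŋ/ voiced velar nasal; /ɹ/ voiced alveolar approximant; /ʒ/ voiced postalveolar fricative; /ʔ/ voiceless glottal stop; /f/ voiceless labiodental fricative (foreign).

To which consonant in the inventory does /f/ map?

/z/ is closest: same manner (fricative), place distance 2 (labiodental→alveolar), voicing differs (+1); total 3. Next closest is /ʒ/ at distance 4.

z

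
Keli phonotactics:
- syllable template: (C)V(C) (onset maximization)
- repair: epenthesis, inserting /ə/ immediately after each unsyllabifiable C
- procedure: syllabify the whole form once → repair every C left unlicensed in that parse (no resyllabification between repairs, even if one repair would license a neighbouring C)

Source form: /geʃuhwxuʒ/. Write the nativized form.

Syllabifying with onset maximization leaves /w/ stranded (at most one coda consonant is licensed; onsets are limited to one consonant).
Inserting the epenthetic vowel yields /w/ → /wə/.

geʃuhwəxuʒ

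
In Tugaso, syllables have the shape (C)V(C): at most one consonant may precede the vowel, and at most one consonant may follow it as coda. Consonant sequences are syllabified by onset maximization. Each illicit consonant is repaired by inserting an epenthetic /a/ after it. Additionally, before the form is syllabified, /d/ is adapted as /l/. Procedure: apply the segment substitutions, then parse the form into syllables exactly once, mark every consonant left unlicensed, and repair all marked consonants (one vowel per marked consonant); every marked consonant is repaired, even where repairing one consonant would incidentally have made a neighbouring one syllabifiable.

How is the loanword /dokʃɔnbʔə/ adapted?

lokʃɔnbaʔə

Substitution: /d/ → /l/, giving /lokʃɔnbʔə/.
Under (C)V(C), the unsyllabifiable consonants are /b/ (at most one coda consonant is licensed; onsets are limited to one consonant).
Epenthesis after each stranded consonant: /b/ → /ba/.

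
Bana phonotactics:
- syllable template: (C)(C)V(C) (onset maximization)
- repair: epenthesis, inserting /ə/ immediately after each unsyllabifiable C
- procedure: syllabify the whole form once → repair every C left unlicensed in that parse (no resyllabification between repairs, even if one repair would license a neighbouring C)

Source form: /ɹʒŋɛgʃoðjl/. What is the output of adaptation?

The consonants /ɹ/, /j/, /l/ cannot be parsed into a legal (C)(C)V(C) syllable (at most one coda consonant is licensed; onsets may contain at most 2 consonants).
Each unlicensed consonant becomes the onset of a new syllable: /ɹ/ → /ɹə/, /j/ → /jə/, /l/ → /lə/.

ɹəʒŋɛgʃoðjələ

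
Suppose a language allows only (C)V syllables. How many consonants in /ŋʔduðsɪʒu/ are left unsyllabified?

3

Under (C)V, the unsyllabifiable consonants are /ŋ/, /ʔ/, /ð/ (no codas are permitted; onsets are limited to one consonant).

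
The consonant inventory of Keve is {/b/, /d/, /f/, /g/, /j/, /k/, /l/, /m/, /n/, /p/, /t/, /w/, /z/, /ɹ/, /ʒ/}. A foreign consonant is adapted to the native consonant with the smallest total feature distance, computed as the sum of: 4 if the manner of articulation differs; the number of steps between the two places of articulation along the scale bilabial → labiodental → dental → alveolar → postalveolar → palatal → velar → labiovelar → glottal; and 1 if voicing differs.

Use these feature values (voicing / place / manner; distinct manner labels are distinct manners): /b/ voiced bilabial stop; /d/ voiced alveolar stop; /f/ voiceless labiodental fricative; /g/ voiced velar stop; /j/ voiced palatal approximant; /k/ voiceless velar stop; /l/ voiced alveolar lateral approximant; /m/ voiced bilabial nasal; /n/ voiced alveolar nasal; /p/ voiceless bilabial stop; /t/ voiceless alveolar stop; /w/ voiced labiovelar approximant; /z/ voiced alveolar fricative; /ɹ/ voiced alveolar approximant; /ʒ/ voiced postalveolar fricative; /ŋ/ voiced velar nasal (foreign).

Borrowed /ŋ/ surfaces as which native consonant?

n

/n/ is closest: same manner (nasal), place distance 3 (velar→alveolar), same voicing; total 3. Next closest is /g/ at distance 4.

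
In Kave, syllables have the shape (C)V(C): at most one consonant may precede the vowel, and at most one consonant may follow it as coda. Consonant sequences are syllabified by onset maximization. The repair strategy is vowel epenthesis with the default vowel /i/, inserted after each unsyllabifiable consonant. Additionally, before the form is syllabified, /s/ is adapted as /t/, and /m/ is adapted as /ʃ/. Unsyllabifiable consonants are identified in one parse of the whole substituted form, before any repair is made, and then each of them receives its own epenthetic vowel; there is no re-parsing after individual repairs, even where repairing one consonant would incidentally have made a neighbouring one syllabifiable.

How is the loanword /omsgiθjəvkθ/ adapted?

oʃtigiθjəvkiθi

Substitution: /m/ → /ʃ/, /s/ → /t/, giving /oʃtgiθjəvkθ/.
The consonants /t/, /k/, /θ/ cannot be parsed into a legal (C)V(C) syllable (at most one coda consonant is licensed; onsets are limited to one consonant).
Inserting the epenthetic vowel yields /t/ → /ti/, /k/ → /ki/, /θ/ → /θi/.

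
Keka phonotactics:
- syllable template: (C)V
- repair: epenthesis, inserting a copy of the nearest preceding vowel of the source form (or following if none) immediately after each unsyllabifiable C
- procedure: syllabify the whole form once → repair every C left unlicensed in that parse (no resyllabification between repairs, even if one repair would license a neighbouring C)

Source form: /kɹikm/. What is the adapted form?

Under (C)V, the unsyllabifiable consonants are /k/, /k/, /m/ (no codas are permitted; onsets are limited to one consonant).
Inserting the epenthetic vowel yields /k/ → /ki/, /k/ → /ki/, /m/ → /mi/.

kiɹikimi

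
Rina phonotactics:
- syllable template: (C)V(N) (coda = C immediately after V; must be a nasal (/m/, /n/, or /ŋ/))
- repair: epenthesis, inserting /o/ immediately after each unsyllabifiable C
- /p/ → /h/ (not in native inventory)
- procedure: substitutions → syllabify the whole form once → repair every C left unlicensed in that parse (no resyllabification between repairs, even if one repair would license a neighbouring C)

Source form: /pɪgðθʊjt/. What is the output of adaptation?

hɪgoðoθʊjoto

Substitution: /p/ → /h/, giving /hɪgðθʊjt/.
The consonants /g/, /ð/, /j/, /t/ cannot be parsed into a legal (C)V(N) syllable (only a nasal (/m/, /n/, or /ŋ/) is licensed in coda position; onsets are limited to one consonant).
Each unlicensed consonant becomes the onset of a new syllable: /g/ → /go/, /ð/ → /ðo/, /j/ → /jo/, /t/ → /to/.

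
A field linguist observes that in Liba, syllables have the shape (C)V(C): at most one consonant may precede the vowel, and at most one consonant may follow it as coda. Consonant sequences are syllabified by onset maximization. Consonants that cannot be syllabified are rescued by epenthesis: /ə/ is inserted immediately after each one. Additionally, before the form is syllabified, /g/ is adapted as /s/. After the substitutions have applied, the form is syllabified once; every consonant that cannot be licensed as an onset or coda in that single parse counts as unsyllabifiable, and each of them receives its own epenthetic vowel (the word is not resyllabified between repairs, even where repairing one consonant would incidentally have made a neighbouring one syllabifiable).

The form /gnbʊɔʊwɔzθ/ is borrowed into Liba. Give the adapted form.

sənəbʊɔʊwɔzθə

Substitution: /g/ → /s/, giving /snbʊɔʊwɔzθ/.
Syllabifying with onset maximization leaves /s/, /n/, /θ/ stranded (at most one coda consonant is licensed; onsets are limited to one consonant).
Inserting the epenthetic vowel yields /s/ → /sə/, /n/ → /nə/, /θ/ → /θə/.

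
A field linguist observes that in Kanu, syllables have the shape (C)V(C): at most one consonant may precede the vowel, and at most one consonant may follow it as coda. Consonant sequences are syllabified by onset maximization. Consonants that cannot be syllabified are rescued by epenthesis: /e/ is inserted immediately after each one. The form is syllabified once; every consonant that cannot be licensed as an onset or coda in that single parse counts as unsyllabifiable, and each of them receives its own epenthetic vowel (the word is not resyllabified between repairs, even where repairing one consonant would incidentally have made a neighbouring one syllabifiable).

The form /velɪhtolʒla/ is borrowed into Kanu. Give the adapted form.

velɪhtolʒela

The consonants /ʒ/ cannot be parsed into a legal (C)V(C) syllable (at most one coda consonant is licensed; onsets are limited to one consonant).
Each unlicensed consonant becomes the onset of a new syllable: /ʒ/ → /ʒe/.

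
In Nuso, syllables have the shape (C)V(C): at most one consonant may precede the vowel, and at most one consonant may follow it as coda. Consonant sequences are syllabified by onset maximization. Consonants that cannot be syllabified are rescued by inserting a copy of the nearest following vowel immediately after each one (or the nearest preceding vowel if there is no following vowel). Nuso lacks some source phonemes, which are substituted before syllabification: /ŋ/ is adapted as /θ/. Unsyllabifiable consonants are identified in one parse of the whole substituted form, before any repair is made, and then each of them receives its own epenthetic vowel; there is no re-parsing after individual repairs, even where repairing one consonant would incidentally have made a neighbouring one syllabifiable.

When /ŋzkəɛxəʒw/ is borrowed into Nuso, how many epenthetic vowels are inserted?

3

After substitution the input is /θzkəɛxəʒw/.
The unsyllabifiable consonants are /θ/, /z/, /w/; each receives one epenthetic vowel.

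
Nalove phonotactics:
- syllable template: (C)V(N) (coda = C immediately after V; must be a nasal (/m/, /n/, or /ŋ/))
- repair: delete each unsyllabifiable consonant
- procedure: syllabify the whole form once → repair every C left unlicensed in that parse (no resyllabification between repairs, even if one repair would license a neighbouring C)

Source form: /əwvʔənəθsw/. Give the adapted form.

Syllabifying with onset maximization leaves /w/, /v/, /θ/, /s/, /w/ stranded (only a nasal (/m/, /n/, or /ŋ/) is licensed in coda position; onsets are limited to one consonant).
Each unlicensed consonant is deleted: /w/, /v/, /θ/, /s/, /w/.

əʔənə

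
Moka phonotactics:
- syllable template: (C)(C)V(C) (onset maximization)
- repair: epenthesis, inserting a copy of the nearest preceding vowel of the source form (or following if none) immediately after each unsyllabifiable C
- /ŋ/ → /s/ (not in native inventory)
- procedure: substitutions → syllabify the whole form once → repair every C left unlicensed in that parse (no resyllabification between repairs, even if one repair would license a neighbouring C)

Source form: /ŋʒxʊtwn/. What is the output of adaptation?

sʊʒxʊtwʊnʊ

Substitution: /ŋ/ → /s/, giving /sʒxʊtwn/.
Under (C)(C)V(C), the unsyllabifiable consonants are /s/, /w/, /n/ (at most one coda consonant is licensed; onsets may contain at most 2 consonants).
Each unlicensed consonant becomes the onset of a new syllable: /s/ → /sʊ/, /w/ → /wʊ/, /n/ → /nʊ/.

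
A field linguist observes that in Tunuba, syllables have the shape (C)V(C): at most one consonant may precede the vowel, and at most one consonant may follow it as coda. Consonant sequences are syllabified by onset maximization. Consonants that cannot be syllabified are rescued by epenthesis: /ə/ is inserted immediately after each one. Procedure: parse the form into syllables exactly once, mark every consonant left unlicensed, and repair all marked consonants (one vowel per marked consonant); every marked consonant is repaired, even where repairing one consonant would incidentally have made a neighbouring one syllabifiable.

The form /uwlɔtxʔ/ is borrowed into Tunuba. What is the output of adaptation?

Under (C)V(C), the unsyllabifiable consonants are /x/, /ʔ/ (at most one coda consonant is licensed; onsets are limited to one consonant).
Epenthesis after each stranded consonant: /x/ → /xə/, /ʔ/ → /ʔə/.

uwlɔtxəʔə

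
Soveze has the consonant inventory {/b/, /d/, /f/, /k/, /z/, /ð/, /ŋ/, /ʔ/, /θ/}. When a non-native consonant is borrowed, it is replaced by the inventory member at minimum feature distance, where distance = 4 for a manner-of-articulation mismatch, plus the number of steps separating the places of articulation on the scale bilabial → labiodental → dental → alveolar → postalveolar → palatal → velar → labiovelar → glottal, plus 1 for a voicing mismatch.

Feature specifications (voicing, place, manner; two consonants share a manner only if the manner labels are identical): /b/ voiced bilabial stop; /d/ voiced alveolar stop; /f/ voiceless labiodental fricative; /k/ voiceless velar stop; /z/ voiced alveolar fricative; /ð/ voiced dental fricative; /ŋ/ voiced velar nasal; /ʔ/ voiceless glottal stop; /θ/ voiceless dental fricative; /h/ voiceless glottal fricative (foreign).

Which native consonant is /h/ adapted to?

/ʔ/ is closest: manner differs (fricative→stop, +4), place distance 0 (glottal→glottal), same voicing; total 4. Next closest is /k/ at distance 6.

ʔ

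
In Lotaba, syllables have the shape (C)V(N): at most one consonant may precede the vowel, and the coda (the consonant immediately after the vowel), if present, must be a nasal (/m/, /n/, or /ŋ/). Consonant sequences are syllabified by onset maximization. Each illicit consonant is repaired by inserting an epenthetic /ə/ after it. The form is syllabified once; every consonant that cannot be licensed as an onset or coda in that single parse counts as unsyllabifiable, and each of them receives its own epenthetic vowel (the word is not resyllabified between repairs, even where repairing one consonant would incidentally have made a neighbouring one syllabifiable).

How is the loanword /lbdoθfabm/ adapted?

ləbədoθəfabəmə

Under (C)V(N), the unsyllabifiable consonants are /l/, /b/, /θ/, /b/, /m/ (only a nasal (/m/, /n/, or /ŋ/) is licensed in coda position; onsets are limited to one consonant).
Each unlicensed consonant becomes the onset of a new syllable: /l/ → /lə/, /b/ → /bə/, /θ/ → /θə/, /b/ → /bə/, /m/ → /mə/.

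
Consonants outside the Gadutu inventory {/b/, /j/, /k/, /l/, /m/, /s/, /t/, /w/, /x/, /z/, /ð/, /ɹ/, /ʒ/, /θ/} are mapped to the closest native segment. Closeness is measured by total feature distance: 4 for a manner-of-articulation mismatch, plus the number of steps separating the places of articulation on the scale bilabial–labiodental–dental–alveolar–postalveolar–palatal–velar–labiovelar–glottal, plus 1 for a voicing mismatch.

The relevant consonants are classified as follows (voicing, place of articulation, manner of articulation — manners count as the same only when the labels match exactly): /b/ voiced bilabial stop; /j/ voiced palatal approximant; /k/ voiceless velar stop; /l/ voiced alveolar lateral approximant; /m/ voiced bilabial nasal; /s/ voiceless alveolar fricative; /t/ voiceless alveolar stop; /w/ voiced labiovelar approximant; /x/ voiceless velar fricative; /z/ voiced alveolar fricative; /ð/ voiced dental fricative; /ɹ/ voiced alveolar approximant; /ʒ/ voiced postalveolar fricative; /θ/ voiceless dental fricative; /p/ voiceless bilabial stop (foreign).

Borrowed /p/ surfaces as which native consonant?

/b/ is closest: same manner (stop), place distance 0 (bilabial→bilabial), voicing differs (+1); total 1. Next closest is /t/ at distance 3.

b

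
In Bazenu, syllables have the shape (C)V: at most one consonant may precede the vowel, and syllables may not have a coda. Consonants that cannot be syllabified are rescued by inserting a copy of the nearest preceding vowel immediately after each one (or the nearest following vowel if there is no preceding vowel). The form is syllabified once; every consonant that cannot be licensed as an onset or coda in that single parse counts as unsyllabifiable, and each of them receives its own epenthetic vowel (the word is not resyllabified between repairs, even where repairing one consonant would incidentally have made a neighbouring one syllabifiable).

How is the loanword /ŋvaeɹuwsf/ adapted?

Syllabifying with onset maximization leaves /ŋ/, /w/, /s/, /f/ stranded (no codas are permitted; onsets are limited to one consonant).
Each unlicensed consonant becomes the onset of a new syllable: /ŋ/ → /ŋa/, /w/ → /wu/, /s/ → /su/, /f/ → /fu/.

ŋavaeɹuwusufu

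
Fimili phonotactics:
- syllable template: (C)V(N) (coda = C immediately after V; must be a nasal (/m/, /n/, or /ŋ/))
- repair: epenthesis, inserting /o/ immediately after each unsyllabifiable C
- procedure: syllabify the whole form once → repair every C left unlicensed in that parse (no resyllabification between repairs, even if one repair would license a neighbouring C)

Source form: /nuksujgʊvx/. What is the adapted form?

The consonants /k/, /j/, /v/, /x/ cannot be parsed into a legal (C)V(N) syllable (only a nasal (/m/, /n/, or /ŋ/) is licensed in coda position; onsets are limited to one consonant).
Each unlicensed consonant becomes the onset of a new syllable: /k/ → /ko/, /j/ → /jo/, /v/ → /vo/, /x/ → /xo/.

nukosujogʊvoxo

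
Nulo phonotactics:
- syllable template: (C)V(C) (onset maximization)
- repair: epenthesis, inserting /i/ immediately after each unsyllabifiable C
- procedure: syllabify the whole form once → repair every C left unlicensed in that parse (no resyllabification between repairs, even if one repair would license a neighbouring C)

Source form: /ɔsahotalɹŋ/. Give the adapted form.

Syllabifying with onset maximization leaves /ɹ/, /ŋ/ stranded (at most one coda consonant is licensed; onsets are limited to one consonant).
Inserting the epenthetic vowel yields /ɹ/ → /ɹi/, /ŋ/ → /ŋi/.

ɔsahotalɹiŋi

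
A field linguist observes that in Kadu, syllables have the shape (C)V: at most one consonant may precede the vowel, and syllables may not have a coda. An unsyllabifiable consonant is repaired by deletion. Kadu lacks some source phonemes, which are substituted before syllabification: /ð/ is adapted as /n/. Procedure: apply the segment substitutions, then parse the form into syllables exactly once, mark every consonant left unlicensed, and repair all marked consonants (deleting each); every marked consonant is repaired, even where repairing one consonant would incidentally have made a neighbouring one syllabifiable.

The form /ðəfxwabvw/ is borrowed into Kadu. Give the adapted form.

nəwa

Substitution: /ð/ → /n/, giving /nəfxwabvw/.
The consonants /f/, /x/, /b/, /v/, /w/ cannot be parsed into a legal (C)V syllable (no codas are permitted; onsets are limited to one consonant).
Deleting the stranded consonants removes /f/, /x/, /b/, /v/, /w/.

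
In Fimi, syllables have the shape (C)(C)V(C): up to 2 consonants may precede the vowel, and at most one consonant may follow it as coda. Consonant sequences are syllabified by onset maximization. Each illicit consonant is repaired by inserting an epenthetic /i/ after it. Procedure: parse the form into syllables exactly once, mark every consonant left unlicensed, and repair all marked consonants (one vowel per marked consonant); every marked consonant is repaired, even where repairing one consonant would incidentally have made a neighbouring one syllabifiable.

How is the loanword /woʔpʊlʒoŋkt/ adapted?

woʔpʊlʒoŋkiti

Syllabifying with onset maximization leaves /k/, /t/ stranded (at most one coda consonant is licensed; onsets may contain at most 2 consonants).
Epenthesis after each stranded consonant: /k/ → /ki/, /t/ → /ti/.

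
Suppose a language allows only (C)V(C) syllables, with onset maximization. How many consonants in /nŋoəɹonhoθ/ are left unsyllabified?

The consonants /n/ cannot be parsed into a legal (C)V(C) syllable (at most one coda consonant is licensed; onsets are limited to one consonant).

1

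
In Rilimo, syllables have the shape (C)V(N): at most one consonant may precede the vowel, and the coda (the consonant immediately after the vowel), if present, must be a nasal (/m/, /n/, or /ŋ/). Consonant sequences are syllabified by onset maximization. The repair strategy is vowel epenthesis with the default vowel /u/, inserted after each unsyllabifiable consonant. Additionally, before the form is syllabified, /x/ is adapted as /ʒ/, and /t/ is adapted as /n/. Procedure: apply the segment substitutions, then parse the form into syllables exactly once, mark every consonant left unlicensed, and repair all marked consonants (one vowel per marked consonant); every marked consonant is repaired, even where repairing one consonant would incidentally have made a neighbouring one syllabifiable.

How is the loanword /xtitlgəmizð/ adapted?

Substitution: /x/ → /ʒ/, /t/ → /n/, giving /ʒninlgəmizð/.
Syllabifying with onset maximization leaves /ʒ/, /l/, /z/, /ð/ stranded (only a nasal (/m/, /n/, or /ŋ/) is licensed in coda position; onsets are limited to one consonant).
Inserting the epenthetic vowel yields /ʒ/ → /ʒu/, /l/ → /lu/, /z/ → /zu/, /ð/ → /ðu/.

ʒuninlugəmizuðu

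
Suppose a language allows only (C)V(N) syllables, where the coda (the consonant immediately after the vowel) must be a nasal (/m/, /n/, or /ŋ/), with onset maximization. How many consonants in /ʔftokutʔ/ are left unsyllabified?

4

Syllabifying with onset maximization leaves /ʔ/, /f/, /t/, /ʔ/ stranded (only a nasal (/m/, /n/, or /ŋ/) is licensed in coda position; onsets are limited to one consonant).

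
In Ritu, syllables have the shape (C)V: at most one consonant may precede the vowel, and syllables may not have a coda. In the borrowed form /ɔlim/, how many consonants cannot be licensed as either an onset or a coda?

Syllabifying with onset maximization leaves /m/ stranded (no codas are permitted; onsets are limited to one consonant).

1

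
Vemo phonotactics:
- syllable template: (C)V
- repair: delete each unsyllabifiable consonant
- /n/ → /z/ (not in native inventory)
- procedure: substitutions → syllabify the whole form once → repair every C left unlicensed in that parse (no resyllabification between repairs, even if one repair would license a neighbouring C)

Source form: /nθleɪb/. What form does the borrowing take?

leɪ

Substitution: /n/ → /z/, giving /zθleɪb/.
Under (C)V, the unsyllabifiable consonants are /z/, /θ/, /b/ (no codas are permitted; onsets are limited to one consonant).
Deletion applies to /z/, /θ/, /b/.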